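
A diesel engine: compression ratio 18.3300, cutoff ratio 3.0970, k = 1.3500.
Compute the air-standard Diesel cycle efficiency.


r^(k-1) = 2.7676
rc^k = 4.6001
eta = 0.5405 = 54.0506%

54.0506%


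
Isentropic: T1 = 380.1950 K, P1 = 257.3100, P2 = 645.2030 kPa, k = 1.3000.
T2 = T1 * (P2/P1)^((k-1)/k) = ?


(k-1)/k = 0.2308
(P2/P1)^exp = 1.2363
T2 = 380.1950 * 1.2363 = 470.0441 K

470.0441 K


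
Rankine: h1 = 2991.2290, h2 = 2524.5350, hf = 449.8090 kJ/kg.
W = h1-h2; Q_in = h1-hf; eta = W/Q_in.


W = 466.6940 kJ/kg
Q_in = 2541.4200 kJ/kg
eta = 0.1836 = 18.3635%

eta = 18.3635%


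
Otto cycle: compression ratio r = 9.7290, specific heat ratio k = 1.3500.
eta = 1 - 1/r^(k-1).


r^(k-1) = 2.2173
eta = 1 - 1/2.2173 = 0.5490 = 54.9000%

54.9000%


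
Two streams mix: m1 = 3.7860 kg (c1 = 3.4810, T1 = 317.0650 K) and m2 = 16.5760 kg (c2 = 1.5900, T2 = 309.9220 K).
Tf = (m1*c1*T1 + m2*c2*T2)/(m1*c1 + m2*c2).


num = 12346.8752
den = 39.5349
Tf = 312.3031 K

312.3031 K


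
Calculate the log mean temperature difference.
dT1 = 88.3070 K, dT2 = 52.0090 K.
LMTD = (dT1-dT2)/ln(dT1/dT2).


dT1/dT2 = 1.6979
ln(dT1/dT2) = 0.5294
LMTD = 36.2980 / 0.5294 = 68.5641 K

68.5641 K


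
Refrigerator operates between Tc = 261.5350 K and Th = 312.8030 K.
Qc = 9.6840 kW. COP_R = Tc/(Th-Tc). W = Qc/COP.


COP = 261.5350 / 51.2680 = 5.1013
W = 9.6840 / 5.1013 = 1.8983 kW

COP = 5.1013, W = 1.8983 kW


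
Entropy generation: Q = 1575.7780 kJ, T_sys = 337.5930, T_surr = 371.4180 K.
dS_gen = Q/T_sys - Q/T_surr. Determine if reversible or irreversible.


dS_sys = 1575.7780/337.5930 = 4.6677 kJ/K
dS_surr = -1575.7780/371.4180 = -4.2426 kJ/K
dS_gen = 4.6677 - 4.2426 = 0.4251 kJ/K (irreversible)

dS_gen = 0.4251 kJ/K, irreversible


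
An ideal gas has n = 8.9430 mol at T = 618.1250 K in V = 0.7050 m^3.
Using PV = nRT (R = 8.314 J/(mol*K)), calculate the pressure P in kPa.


P = nRT/V = 8.9430 * 8.314 * 618.1250 / 0.7050
= 45958.8930 / 0.7050 = 65189.9192 Pa = 65.1899 kPa

65.1899 kPa


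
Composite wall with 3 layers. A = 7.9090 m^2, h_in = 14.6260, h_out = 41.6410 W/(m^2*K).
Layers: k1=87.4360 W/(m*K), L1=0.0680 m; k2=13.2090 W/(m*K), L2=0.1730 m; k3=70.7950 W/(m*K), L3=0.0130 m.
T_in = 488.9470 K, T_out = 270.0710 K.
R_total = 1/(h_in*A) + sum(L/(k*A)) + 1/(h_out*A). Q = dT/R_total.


R_conv_in = 1/(14.6260*7.9090) = 0.0086
R_1 = 0.0680/(87.4360*7.9090) = 9.8332e-05
R_2 = 0.1730/(13.2090*7.9090) = 0.0017
R_3 = 0.0130/(70.7950*7.9090) = 2.3218e-05
R_conv_out = 1/(41.6410*7.9090) = 0.0030
R_total = 0.0135 K/W
Q = 218.8760 / 0.0135 = 16262.8198 W

R_total = 0.0135 K/W, Q = 16262.8198 W


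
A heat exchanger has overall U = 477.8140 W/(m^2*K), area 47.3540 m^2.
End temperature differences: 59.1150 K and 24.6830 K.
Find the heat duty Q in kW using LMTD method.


LMTD = 39.4243 K
Q = 477.8140 * 47.3540 * 39.4243 = 892030.1716 W = 892.0302 kW

892.0302 kW


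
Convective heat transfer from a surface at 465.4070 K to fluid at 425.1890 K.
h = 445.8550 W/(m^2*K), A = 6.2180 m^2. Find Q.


dT = 40.2180 K
Q = 445.8550 * 6.2180 * 40.2180 = 111497.4228 W

111497.4228 W


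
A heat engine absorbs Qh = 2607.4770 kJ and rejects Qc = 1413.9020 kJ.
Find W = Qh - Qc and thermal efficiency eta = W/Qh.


W = 2607.4770 - 1413.9020 = 1193.5750 kJ
eta = 1193.5750 / 2607.4770 = 0.4578 = 45.7751%

W = 1193.5750 kJ, eta = 45.7751%


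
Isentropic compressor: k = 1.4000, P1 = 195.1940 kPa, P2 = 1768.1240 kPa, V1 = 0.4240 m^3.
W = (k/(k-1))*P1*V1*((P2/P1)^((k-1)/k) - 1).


(k-1)/k = 0.2857
(P2/P1)^exp = 1.8769
W = 3.5000 * 195.1940 * 0.4240 * (1.8769 - 1) = 254.0106 kJ

254.0106 kJ


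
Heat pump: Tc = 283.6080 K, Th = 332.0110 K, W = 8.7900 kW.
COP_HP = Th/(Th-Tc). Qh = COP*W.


COP = 332.0110 / 48.4030 = 6.8593
Qh = 6.8593 * 8.7900 = 60.2933 kW

COP = 6.8593, Qh = 60.2933 kW


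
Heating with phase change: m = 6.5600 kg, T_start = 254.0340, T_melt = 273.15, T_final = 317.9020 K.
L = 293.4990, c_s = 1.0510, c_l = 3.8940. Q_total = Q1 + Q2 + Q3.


Q1 (sensible, solid) = 6.5600 * 1.0510 * 19.1160 = 131.7964 kJ
Q2 (latent) = 6.5600 * 293.4990 = 1925.3534 kJ
Q3 (sensible, liquid) = 6.5600 * 3.8940 * 44.7520 = 1143.1737 kJ
Q_total = 3200.3236 kJ

3200.3236 kJ


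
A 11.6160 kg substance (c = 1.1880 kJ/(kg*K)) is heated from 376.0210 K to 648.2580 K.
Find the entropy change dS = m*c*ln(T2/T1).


T2/T1 = 1.7240
ln(T2/T1) = 0.5446
dS = 11.6160 * 1.1880 * 0.5446 = 7.5160 kJ/K

7.5160 kJ/K


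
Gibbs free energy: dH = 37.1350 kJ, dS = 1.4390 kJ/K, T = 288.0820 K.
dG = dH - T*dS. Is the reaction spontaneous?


T*dS = 288.0820 * 1.4390 = 414.5500 kJ
dG = 37.1350 - 414.5500 = -377.4150 kJ (spontaneous)

dG = -377.4150 kJ, spontaneous


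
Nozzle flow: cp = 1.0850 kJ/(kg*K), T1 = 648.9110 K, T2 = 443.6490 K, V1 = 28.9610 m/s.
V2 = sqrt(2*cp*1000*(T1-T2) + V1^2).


dT = 205.2620 K
2*cp*1000*dT = 445418.5400
V1^2 = 838.7395
V2 = sqrt(446257.2795) = 668.0249 m/s

668.0249 m/s


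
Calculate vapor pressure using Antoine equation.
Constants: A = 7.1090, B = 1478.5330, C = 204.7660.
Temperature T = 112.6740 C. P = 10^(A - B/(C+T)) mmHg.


C+T = 317.4400
B/(C+T) = 4.6577
log10(P) = 7.1090 - 4.6577 = 2.4513
P = 10^2.4513 = 282.6981 mmHg

282.6981 mmHg


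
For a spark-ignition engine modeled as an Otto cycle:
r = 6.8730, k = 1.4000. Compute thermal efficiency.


r^(k-1) = 2.1620
eta = 1 - 1/2.1620 = 0.5375 = 53.7468%

53.7468%


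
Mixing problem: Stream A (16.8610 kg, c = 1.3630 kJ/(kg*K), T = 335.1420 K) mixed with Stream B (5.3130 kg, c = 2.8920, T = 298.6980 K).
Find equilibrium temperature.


num = 12291.6336
den = 38.3467
Tf = 320.5392 K

320.5392 K


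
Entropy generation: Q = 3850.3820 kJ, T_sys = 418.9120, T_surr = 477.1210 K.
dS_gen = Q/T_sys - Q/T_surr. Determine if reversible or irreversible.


dS_sys = 3850.3820/418.9120 = 9.1914 kJ/K
dS_surr = -3850.3820/477.1210 = -8.0700 kJ/K
dS_gen = 9.1914 - 8.0700 = 1.1214 kJ/K (irreversible)

dS_gen = 1.1214 kJ/K, irreversible


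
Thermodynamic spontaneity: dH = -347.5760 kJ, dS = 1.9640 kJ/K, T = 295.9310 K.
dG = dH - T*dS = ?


T*dS = 295.9310 * 1.9640 = 581.2085 kJ
dG = -347.5760 - 581.2085 = -928.7845 kJ (spontaneous)

dG = -928.7845 kJ, spontaneous


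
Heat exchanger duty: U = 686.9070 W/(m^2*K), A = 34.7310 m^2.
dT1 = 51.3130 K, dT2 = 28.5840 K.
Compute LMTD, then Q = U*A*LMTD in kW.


LMTD = 38.8465 K
Q = 686.9070 * 34.7310 * 38.8465 = 926760.8507 W = 926.7609 kW

926.7609 kW


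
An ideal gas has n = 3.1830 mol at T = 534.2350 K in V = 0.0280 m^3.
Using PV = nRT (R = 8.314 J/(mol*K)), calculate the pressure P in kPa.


P = nRT/V = 3.1830 * 8.314 * 534.2350 / 0.0280
= 14137.7076 / 0.0280 = 504918.1293 Pa = 504.9181 kPa

504.9181 kPa


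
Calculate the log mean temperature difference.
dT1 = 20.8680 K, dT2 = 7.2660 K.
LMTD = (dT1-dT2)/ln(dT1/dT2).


dT1/dT2 = 2.8720
ln(dT1/dT2) = 1.0550
LMTD = 13.6020 / 1.0550 = 12.8928 K

12.8928 K


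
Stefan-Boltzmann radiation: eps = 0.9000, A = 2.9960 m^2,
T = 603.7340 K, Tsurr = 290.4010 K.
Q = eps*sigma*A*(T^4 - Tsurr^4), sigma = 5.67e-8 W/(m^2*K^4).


T^4 = 1.3286e+11
Tsurr^4 = 7.1120e+09
Q = 0.9000 * 5.67e-8 * 2.9960 * 1.2574e+11 = 19224.5442 W

19224.5442 W


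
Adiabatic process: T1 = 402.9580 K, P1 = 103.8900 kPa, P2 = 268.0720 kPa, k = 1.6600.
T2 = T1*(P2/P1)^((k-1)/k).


(k-1)/k = 0.3976
(P2/P1)^exp = 1.4577
T2 = 402.9580 * 1.4577 = 587.4067 K

587.4067 K


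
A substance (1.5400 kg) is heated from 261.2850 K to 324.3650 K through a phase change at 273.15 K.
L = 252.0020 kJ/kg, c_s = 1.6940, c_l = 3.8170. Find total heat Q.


Q1 (sensible, solid) = 1.5400 * 1.6940 * 11.8650 = 30.9529 kJ
Q2 (latent) = 1.5400 * 252.0020 = 388.0831 kJ
Q3 (sensible, liquid) = 1.5400 * 3.8170 * 51.2150 = 301.0510 kJ
Q_total = 720.0870 kJ

720.0870 kJ


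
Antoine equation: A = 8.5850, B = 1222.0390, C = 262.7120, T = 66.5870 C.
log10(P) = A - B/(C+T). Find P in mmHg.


C+T = 329.2990
B/(C+T) = 3.7110
log10(P) = 8.5850 - 3.7110 = 4.8740
P = 10^4.8740 = 74811.5037 mmHg

74811.5037 mmHg


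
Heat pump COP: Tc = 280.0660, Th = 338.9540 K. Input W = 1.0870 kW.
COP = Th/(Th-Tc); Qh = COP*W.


COP = 338.9540 / 58.8880 = 5.7559
Qh = 5.7559 * 1.0870 = 6.2567 kW

COP = 5.7559, Qh = 6.2567 kW


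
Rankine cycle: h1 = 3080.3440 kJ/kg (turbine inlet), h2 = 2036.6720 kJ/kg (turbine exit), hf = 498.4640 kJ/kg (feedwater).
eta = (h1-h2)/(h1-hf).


W = 1043.6720 kJ/kg
Q_in = 2581.8800 kJ/kg
eta = 0.4042 = 40.4229%

eta = 40.4229%


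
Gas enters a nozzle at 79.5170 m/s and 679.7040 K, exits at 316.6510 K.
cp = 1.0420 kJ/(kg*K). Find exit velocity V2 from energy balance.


dT = 363.0530 K
2*cp*1000*dT = 756602.4520
V1^2 = 6322.9533
V2 = sqrt(762925.4053) = 873.4560 m/s

873.4560 m/s


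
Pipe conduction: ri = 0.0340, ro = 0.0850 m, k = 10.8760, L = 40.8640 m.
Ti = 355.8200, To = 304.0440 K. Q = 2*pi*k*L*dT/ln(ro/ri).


dT = 51.7760 K
ln(ro/ri) = 0.9163
Q = 2*pi*10.8760*40.8640*51.7760 / 0.9163 = 157792.0595 W

157792.0595 W


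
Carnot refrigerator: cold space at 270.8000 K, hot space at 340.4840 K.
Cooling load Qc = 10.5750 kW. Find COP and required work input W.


COP = 270.8000 / 69.6840 = 3.8861
W = 10.5750 / 3.8861 = 2.7212 kW

COP = 3.8861, W = 2.7212 kW


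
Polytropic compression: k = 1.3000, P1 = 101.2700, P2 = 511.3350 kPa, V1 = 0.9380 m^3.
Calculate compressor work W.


(k-1)/k = 0.2308
(P2/P1)^exp = 1.4531
W = 4.3333 * 101.2700 * 0.9380 * (1.4531 - 1) = 186.4913 kJ

186.4913 kJ


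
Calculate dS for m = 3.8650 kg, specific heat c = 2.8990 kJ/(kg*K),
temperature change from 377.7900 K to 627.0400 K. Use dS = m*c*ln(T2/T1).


T2/T1 = 1.6598
ln(T2/T1) = 0.5067
dS = 3.8650 * 2.8990 * 0.5067 = 5.6771 kJ/K

5.6771 kJ/K


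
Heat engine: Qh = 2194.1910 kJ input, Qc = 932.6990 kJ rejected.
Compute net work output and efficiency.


W = 2194.1910 - 932.6990 = 1261.4920 kJ
eta = 1261.4920 / 2194.1910 = 0.5749 = 57.4924%

W = 1261.4920 kJ, eta = 57.4924%


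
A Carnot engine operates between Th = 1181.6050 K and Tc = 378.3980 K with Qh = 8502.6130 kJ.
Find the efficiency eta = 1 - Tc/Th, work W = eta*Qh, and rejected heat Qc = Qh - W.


eta = 1 - 378.3980/1181.6050 = 0.6798
W = 0.6798 * 8502.6130 = 5779.7303 kJ
Qc = 8502.6130 - 5779.7303 = 2722.8827 kJ

eta = 67.9759%, W = 5779.7303 kJ, Qc = 2722.8827 kJ


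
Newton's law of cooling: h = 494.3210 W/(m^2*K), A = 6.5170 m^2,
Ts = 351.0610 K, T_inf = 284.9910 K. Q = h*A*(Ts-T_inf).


dT = 66.0700 K
Q = 494.3210 * 6.5170 * 66.0700 = 212843.8415 W

212843.8415 W


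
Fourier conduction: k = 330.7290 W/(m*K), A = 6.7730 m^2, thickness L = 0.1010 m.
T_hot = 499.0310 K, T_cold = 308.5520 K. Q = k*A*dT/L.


dT = 190.4790 K
Q = 330.7290 * 6.7730 * 190.4790 / 0.1010 = 4224536.6476 W

4224536.6476 W


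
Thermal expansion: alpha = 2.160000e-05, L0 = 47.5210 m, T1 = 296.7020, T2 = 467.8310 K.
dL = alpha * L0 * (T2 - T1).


dT = 171.1290 K
dL = 2.160000e-05 * 47.5210 * 171.1290 = 0.175656 m
L_final = 47.696656 m

dL = 0.175656 m


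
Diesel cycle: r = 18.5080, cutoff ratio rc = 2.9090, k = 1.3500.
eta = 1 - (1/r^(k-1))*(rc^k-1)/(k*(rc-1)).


r^(k-1) = 2.7770
rc^k = 4.2272
eta = 0.5491 = 54.9067%

54.9067%


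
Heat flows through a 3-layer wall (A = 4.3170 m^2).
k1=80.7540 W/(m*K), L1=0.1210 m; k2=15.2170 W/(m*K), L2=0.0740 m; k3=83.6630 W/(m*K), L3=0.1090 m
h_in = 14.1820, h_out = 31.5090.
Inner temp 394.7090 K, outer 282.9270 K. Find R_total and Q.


R_conv_in = 1/(14.1820*4.3170) = 0.0163
R_1 = 0.1210/(80.7540*4.3170) = 0.0003
R_2 = 0.0740/(15.2170*4.3170) = 0.0011
R_3 = 0.1090/(83.6630*4.3170) = 0.0003
R_conv_out = 1/(31.5090*4.3170) = 0.0074
R_total = 0.0255 K/W
Q = 111.7820 / 0.0255 = 4390.4044 W

R_total = 0.0255 K/W, Q = 4390.4044 W


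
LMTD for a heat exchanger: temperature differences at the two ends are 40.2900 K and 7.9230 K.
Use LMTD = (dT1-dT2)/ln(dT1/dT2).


dT1/dT2 = 5.0852
ln(dT1/dT2) = 1.6263
LMTD = 32.3670 / 1.6263 = 19.9018 K

19.9018 K


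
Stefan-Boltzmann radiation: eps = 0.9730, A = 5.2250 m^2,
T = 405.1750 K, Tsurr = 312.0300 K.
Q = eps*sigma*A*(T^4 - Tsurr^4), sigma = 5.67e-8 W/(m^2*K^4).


T^4 = 2.6951e+10
Tsurr^4 = 9.4795e+09
Q = 0.9730 * 5.67e-8 * 5.2250 * 1.7471e+10 = 5036.2321 W

5036.2321 W


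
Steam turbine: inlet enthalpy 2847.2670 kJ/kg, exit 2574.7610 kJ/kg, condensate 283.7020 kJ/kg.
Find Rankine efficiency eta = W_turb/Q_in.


W = 272.5060 kJ/kg
Q_in = 2563.5650 kJ/kg
eta = 0.1063 = 10.6300%

eta = 10.6300%


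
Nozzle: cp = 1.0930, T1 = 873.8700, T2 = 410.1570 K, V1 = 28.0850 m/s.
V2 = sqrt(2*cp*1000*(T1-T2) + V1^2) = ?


dT = 463.7130 K
2*cp*1000*dT = 1013676.6180
V1^2 = 788.7672
V2 = sqrt(1014465.3852) = 1007.2067 m/s

1007.2067 m/s


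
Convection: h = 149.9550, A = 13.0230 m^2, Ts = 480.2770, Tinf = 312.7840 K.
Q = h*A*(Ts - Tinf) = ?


dT = 167.4930 K
Q = 149.9550 * 13.0230 * 167.4930 = 327091.0441 W

327091.0441 W


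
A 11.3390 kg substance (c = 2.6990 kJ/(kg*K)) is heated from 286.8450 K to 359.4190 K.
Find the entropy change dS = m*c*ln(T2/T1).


T2/T1 = 1.2530
ln(T2/T1) = 0.2255
dS = 11.3390 * 2.6990 * 0.2255 = 6.9026 kJ/K

6.9026 kJ/K


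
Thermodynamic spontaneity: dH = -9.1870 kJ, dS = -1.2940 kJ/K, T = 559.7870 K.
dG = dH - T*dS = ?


T*dS = 559.7870 * -1.2940 = -724.3644 kJ
dG = -9.1870 + 724.3644 = 715.1774 kJ (non-spontaneous)

dG = 715.1774 kJ, non-spontaneous


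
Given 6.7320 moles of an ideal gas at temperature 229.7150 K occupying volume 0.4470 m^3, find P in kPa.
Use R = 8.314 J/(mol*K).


P = nRT/V = 6.7320 * 8.314 * 229.7150 / 0.4470
= 12857.1136 / 0.4470 = 28763.1177 Pa = 28.7631 kPa

28.7631 kPa


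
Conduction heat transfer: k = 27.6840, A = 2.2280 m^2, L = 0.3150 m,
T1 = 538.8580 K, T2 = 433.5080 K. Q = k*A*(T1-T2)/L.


dT = 105.3500 K
Q = 27.6840 * 2.2280 * 105.3500 / 0.3150 = 20628.5173 W

20628.5173 W


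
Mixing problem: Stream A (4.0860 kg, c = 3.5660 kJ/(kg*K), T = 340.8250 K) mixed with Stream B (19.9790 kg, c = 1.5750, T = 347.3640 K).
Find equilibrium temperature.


num = 15896.5276
den = 46.0376
Tf = 345.2944 K

345.2944 K


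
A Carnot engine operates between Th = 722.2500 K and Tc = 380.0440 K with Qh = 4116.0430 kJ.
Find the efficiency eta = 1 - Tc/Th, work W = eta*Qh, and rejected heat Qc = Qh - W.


eta = 1 - 380.0440/722.2500 = 0.4738
W = 0.4738 * 4116.0430 = 1950.2037 kJ
Qc = 4116.0430 - 1950.2037 = 2165.8393 kJ

eta = 47.3805%, W = 1950.2037 kJ, Qc = 2165.8393 kJ


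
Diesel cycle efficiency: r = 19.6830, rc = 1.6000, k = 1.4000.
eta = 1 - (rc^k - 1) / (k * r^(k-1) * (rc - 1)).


r^(k-1) = 3.2933
rc^k = 1.9309
eta = 0.6635 = 66.3485%

66.3485%


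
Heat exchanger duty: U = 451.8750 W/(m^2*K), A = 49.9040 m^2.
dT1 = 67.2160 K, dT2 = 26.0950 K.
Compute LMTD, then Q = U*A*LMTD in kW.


LMTD = 43.4606 K
Q = 451.8750 * 49.9040 * 43.4606 = 980052.3451 W = 980.0523 kW

980.0523 kW


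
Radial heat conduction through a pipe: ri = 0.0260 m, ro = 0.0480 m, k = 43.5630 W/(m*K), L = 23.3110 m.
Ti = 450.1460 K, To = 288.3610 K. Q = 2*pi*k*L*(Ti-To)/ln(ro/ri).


dT = 161.7850 K
ln(ro/ri) = 0.6131
Q = 2*pi*43.5630*23.3110*161.7850 / 0.6131 = 1683690.7332 W

1683690.7332 W


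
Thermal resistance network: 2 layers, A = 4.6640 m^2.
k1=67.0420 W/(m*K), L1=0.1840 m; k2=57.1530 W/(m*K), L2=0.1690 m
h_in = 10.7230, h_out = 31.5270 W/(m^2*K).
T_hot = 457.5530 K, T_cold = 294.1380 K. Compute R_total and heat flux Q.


R_conv_in = 1/(10.7230*4.6640) = 0.0200
R_1 = 0.1840/(67.0420*4.6640) = 0.0006
R_2 = 0.1690/(57.1530*4.6640) = 0.0006
R_conv_out = 1/(31.5270*4.6640) = 0.0068
R_total = 0.0280 K/W
Q = 163.4150 / 0.0280 = 5832.4158 W

R_total = 0.0280 K/W, Q = 5832.4158 W


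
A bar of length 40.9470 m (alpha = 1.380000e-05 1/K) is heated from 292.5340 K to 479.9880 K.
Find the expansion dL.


dT = 187.4540 K
dL = 1.380000e-05 * 40.9470 * 187.4540 = 0.105924 m
L_final = 41.052924 m

dL = 0.105924 m


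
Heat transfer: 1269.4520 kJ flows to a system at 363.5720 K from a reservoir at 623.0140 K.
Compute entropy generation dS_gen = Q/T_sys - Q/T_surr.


dS_sys = 1269.4520/363.5720 = 3.4916 kJ/K
dS_surr = -1269.4520/623.0140 = -2.0376 kJ/K
dS_gen = 3.4916 - 2.0376 = 1.4540 kJ/K (irreversible)

dS_gen = 1.4540 kJ/K, irreversible


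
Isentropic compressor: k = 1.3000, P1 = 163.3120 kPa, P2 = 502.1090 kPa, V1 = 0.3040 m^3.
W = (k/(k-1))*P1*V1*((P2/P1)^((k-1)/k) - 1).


(k-1)/k = 0.2308
(P2/P1)^exp = 1.2959
W = 4.3333 * 163.3120 * 0.3040 * (1.2959 - 1) = 63.6544 kJ

63.6544 kJ


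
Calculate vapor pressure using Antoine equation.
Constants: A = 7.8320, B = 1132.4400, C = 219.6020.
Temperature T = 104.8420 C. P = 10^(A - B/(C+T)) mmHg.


C+T = 324.4440
B/(C+T) = 3.4904
log10(P) = 7.8320 - 3.4904 = 4.3416
P = 10^4.3416 = 21958.2618 mmHg

21958.2618 mmHg


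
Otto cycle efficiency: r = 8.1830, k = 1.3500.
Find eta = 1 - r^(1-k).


r^(k-1) = 2.0870
eta = 1 - 1/2.0870 = 0.5208 = 52.0840%

52.0840%


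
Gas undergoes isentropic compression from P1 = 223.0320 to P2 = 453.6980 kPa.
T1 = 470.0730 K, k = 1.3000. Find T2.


(k-1)/k = 0.2308
(P2/P1)^exp = 1.1781
T2 = 470.0730 * 1.1781 = 553.7764 K

553.7764 K


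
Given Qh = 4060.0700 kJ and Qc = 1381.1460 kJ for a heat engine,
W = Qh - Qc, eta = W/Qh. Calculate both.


W = 4060.0700 - 1381.1460 = 2678.9240 kJ
eta = 2678.9240 / 4060.0700 = 0.6598 = 65.9822%

W = 2678.9240 kJ, eta = 65.9822%


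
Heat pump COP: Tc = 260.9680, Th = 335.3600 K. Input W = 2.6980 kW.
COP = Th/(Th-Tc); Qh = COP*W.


COP = 335.3600 / 74.3920 = 4.5080
Qh = 4.5080 * 2.6980 = 12.1626 kW

COP = 4.5080, Qh = 12.1626 kW


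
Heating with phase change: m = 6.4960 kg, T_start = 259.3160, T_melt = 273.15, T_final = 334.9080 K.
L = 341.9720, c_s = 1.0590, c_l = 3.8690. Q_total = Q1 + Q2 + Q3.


Q1 (sensible, solid) = 6.4960 * 1.0590 * 13.8340 = 95.1677 kJ
Q2 (latent) = 6.4960 * 341.9720 = 2221.4501 kJ
Q3 (sensible, liquid) = 6.4960 * 3.8690 * 61.7580 = 1552.1653 kJ
Q_total = 3868.7831 kJ

3868.7831 kJ


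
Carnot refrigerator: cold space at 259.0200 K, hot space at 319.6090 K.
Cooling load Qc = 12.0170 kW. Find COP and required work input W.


COP = 259.0200 / 60.5890 = 4.2750
W = 12.0170 / 4.2750 = 2.8110 kW

COP = 4.2750, W = 2.8110 kW


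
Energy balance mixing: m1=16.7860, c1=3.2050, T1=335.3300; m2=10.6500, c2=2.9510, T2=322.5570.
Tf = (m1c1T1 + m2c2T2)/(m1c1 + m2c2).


num = 28177.8320
den = 85.2273
Tf = 330.6199 K

330.6199 K


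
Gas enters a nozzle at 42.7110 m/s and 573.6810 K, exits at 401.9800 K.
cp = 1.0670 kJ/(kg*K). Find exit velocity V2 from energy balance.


dT = 171.7010 K
2*cp*1000*dT = 366409.9340
V1^2 = 1824.2295
V2 = sqrt(368234.1635) = 606.8230 m/s

606.8230 m/s


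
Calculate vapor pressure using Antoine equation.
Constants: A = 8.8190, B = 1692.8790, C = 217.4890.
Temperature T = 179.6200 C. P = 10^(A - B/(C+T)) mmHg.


C+T = 397.1090
B/(C+T) = 4.2630
log10(P) = 8.8190 - 4.2630 = 4.5560
P = 10^4.5560 = 35974.2383 mmHg

35974.2383 mmHg


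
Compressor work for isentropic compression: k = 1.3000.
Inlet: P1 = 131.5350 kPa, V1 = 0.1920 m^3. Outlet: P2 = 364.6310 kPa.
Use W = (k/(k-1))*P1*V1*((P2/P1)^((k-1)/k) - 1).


(k-1)/k = 0.2308
(P2/P1)^exp = 1.2653
W = 4.3333 * 131.5350 * 0.1920 * (1.2653 - 1) = 29.0317 kJ

29.0317 kJ


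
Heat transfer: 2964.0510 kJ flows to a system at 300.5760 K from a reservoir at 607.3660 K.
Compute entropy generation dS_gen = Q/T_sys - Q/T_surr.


dS_sys = 2964.0510/300.5760 = 9.8612 kJ/K
dS_surr = -2964.0510/607.3660 = -4.8802 kJ/K
dS_gen = 9.8612 - 4.8802 = 4.9811 kJ/K (irreversible)

dS_gen = 4.9811 kJ/K, irreversible


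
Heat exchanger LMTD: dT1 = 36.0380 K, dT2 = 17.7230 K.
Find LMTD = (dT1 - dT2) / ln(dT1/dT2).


dT1/dT2 = 2.0334
ln(dT1/dT2) = 0.7097
LMTD = 18.3150 / 0.7097 = 25.8063 K

25.8063 K


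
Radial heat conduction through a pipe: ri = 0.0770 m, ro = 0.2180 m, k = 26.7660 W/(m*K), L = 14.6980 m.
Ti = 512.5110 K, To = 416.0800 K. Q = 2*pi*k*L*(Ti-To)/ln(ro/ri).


dT = 96.4310 K
ln(ro/ri) = 1.0407
Q = 2*pi*26.7660*14.6980*96.4310 / 1.0407 = 229043.0002 W

229043.0002 W


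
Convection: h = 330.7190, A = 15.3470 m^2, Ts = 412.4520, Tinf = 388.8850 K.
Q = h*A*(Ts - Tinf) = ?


dT = 23.5670 K
Q = 330.7190 * 15.3470 * 23.5670 = 119615.3571 W

119615.3571 W


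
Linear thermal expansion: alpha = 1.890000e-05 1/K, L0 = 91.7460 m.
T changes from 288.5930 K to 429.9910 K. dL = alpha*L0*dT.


dT = 141.3980 K
dL = 1.890000e-05 * 91.7460 * 141.3980 = 0.245184 m
L_final = 91.991184 m

dL = 0.245184 m


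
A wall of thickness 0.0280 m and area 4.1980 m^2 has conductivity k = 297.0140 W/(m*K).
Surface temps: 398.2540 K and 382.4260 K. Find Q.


dT = 15.8280 K
Q = 297.0140 * 4.1980 * 15.8280 / 0.0280 = 704834.8433 W

704834.8433 W


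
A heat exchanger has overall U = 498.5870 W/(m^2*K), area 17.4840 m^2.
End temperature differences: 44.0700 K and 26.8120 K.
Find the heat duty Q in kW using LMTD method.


LMTD = 34.7293 K
Q = 498.5870 * 17.4840 * 34.7293 = 302745.1766 W = 302.7452 kW

302.7452 kW


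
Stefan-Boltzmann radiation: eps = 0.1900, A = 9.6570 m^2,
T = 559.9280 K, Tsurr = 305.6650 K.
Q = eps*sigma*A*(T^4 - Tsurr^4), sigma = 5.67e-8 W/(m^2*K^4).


T^4 = 9.8294e+10
Tsurr^4 = 8.7294e+09
Q = 0.1900 * 5.67e-8 * 9.6570 * 8.9565e+10 = 9317.8848 W

9317.8848 W


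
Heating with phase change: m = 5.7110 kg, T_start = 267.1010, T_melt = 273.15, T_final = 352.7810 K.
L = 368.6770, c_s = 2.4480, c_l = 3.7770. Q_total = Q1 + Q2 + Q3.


Q1 (sensible, solid) = 5.7110 * 2.4480 * 6.0490 = 84.5682 kJ
Q2 (latent) = 5.7110 * 368.6770 = 2105.5143 kJ
Q3 (sensible, liquid) = 5.7110 * 3.7770 * 79.6310 = 1717.6763 kJ
Q_total = 3907.7588 kJ

3907.7588 kJ


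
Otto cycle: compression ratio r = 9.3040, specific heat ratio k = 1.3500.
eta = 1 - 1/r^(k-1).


r^(k-1) = 2.1829
eta = 1 - 1/2.1829 = 0.5419 = 54.1894%

54.1894%


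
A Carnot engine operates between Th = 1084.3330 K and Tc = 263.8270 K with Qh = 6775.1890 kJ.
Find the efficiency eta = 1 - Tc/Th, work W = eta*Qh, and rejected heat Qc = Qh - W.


eta = 1 - 263.8270/1084.3330 = 0.7567
W = 0.7567 * 6775.1890 = 5126.7306 kJ
Qc = 6775.1890 - 5126.7306 = 1648.4584 kJ

eta = 75.6692%, W = 5126.7306 kJ, Qc = 1648.4584 kJ


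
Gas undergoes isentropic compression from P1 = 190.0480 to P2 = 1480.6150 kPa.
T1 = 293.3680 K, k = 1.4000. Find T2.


(k-1)/k = 0.2857
(P2/P1)^exp = 1.7978
T2 = 293.3680 * 1.7978 = 527.4114 K

527.4114 K


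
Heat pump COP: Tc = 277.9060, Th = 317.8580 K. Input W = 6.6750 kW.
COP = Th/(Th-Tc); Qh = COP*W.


COP = 317.8580 / 39.9520 = 7.9560
Qh = 7.9560 * 6.6750 = 53.1063 kW

COP = 7.9560, Qh = 53.1063 kW


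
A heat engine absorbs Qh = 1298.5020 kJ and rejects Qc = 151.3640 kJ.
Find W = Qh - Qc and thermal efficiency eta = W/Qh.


W = 1298.5020 - 151.3640 = 1147.1380 kJ
eta = 1147.1380 / 1298.5020 = 0.8834 = 88.3432%

W = 1147.1380 kJ, eta = 88.3432%


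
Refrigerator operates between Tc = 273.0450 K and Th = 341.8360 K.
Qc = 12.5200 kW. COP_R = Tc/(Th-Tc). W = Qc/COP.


COP = 273.0450 / 68.7910 = 3.9692
W = 12.5200 / 3.9692 = 3.1543 kW

COP = 3.9692, W = 3.1543 kW


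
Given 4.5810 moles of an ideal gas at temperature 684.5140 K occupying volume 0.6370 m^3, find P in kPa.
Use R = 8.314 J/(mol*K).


P = nRT/V = 4.5810 * 8.314 * 684.5140 / 0.6370
= 26070.6973 / 0.6370 = 40927.3113 Pa = 40.9273 kPa

40.9273 kPa


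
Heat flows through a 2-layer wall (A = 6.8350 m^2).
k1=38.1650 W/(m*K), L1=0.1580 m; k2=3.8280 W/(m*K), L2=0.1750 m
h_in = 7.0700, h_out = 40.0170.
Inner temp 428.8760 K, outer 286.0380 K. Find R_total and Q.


R_conv_in = 1/(7.0700*6.8350) = 0.0207
R_1 = 0.1580/(38.1650*6.8350) = 0.0006
R_2 = 0.1750/(3.8280*6.8350) = 0.0067
R_conv_out = 1/(40.0170*6.8350) = 0.0037
R_total = 0.0316 K/W
Q = 142.8380 / 0.0316 = 4513.8827 W

R_total = 0.0316 K/W, Q = 4513.8827 W


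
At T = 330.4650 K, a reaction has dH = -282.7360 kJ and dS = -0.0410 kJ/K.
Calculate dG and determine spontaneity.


T*dS = 330.4650 * -0.0410 = -13.5491 kJ
dG = -282.7360 + 13.5491 = -269.1869 kJ (spontaneous)

dG = -269.1869 kJ, spontaneous


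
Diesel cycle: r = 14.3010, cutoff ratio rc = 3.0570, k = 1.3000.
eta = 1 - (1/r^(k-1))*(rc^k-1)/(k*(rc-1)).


r^(k-1) = 2.2213
rc^k = 4.2745
eta = 0.4487 = 44.8741%

44.8741%


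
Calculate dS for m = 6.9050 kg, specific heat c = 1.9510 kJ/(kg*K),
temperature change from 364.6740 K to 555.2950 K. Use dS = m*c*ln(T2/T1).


T2/T1 = 1.5227
ln(T2/T1) = 0.4205
dS = 6.9050 * 1.9510 * 0.4205 = 5.6648 kJ/K

5.6648 kJ/K


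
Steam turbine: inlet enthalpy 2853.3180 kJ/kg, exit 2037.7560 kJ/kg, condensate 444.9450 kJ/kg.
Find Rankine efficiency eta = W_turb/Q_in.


W = 815.5620 kJ/kg
Q_in = 2408.3730 kJ/kg
eta = 0.3386 = 33.8636%

eta = 33.8636%


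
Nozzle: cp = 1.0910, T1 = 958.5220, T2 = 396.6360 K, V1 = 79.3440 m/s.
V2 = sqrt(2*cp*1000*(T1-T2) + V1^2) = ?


dT = 561.8860 K
2*cp*1000*dT = 1226035.2520
V1^2 = 6295.4703
V2 = sqrt(1232330.7223) = 1110.1039 m/s

1110.1039 m/s


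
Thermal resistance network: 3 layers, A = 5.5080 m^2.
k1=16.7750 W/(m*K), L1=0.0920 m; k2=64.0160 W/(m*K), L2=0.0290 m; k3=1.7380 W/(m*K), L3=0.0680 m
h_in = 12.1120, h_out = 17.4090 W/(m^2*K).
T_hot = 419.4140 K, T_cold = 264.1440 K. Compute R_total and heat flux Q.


R_conv_in = 1/(12.1120*5.5080) = 0.0150
R_1 = 0.0920/(16.7750*5.5080) = 0.0010
R_2 = 0.0290/(64.0160*5.5080) = 8.2246e-05
R_3 = 0.0680/(1.7380*5.5080) = 0.0071
R_conv_out = 1/(17.4090*5.5080) = 0.0104
R_total = 0.0336 K/W
Q = 155.2700 / 0.0336 = 4621.1735 W

R_total = 0.0336 K/W, Q = 4621.1735 W


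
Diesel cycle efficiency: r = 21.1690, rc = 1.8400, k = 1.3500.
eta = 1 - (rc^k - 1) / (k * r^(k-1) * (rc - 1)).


r^(k-1) = 2.9107
rc^k = 2.2777
eta = 0.6129 = 61.2890%

61.2890%


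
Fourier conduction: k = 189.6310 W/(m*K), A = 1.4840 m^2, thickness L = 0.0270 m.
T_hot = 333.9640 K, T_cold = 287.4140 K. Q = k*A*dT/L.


dT = 46.5500 K
Q = 189.6310 * 1.4840 * 46.5500 / 0.0270 = 485175.8299 W

485175.8299 W


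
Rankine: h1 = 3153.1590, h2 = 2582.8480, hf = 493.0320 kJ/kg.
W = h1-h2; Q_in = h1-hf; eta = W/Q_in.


W = 570.3110 kJ/kg
Q_in = 2660.1270 kJ/kg
eta = 0.2144 = 21.4392%

eta = 21.4392%


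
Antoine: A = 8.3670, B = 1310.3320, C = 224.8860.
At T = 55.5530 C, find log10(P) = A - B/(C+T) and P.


C+T = 280.4390
B/(C+T) = 4.6724
log10(P) = 8.3670 - 4.6724 = 3.6946
P = 10^3.6946 = 4949.5824 mmHg

4949.5824 mmHg


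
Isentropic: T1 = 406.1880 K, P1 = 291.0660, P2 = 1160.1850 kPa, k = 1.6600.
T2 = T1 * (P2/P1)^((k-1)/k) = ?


(k-1)/k = 0.3976
(P2/P1)^exp = 1.7329
T2 = 406.1880 * 1.7329 = 703.8730 K

703.8730 K


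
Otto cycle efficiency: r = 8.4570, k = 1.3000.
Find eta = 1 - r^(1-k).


r^(k-1) = 1.8974
eta = 1 - 1/1.8974 = 0.4730 = 47.2970%

47.2970%


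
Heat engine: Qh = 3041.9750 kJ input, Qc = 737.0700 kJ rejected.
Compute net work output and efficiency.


W = 3041.9750 - 737.0700 = 2304.9050 kJ
eta = 2304.9050 / 3041.9750 = 0.7577 = 75.7700%

W = 2304.9050 kJ, eta = 75.7700%


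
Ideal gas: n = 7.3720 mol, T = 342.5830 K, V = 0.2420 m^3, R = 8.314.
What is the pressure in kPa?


P = nRT/V = 7.3720 * 8.314 * 342.5830 / 0.2420
= 20997.1889 / 0.2420 = 86765.2433 Pa = 86.7652 kPa

86.7652 kPa


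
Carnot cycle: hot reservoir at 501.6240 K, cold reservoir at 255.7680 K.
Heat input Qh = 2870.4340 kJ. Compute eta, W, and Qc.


eta = 1 - 255.7680/501.6240 = 0.4901
W = 0.4901 * 2870.4340 = 1406.8574 kJ
Qc = 2870.4340 - 1406.8574 = 1463.5766 kJ

eta = 49.0120%, W = 1406.8574 kJ, Qc = 1463.5766 kJ


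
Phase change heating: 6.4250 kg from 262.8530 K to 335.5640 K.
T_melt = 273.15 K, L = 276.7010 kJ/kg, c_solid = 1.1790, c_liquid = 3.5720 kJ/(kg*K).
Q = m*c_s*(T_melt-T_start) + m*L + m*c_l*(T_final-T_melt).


Q1 (sensible, solid) = 6.4250 * 1.1790 * 10.2970 = 78.0005 kJ
Q2 (latent) = 6.4250 * 276.7010 = 1777.8039 kJ
Q3 (sensible, liquid) = 6.4250 * 3.5720 * 62.4140 = 1432.4075 kJ
Q_total = 3288.2120 kJ

3288.2120 kJ


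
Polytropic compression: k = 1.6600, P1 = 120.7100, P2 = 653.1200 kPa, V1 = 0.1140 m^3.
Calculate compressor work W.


(k-1)/k = 0.3976
(P2/P1)^exp = 1.9567
W = 2.5152 * 120.7100 * 0.1140 * (1.9567 - 1) = 33.1136 kJ

33.1136 kJ


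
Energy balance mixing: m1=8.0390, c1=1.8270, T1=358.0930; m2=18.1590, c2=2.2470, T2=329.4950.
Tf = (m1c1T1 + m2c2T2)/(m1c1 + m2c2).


num = 18703.8769
den = 55.4905
Tf = 337.0643 K

337.0643 K


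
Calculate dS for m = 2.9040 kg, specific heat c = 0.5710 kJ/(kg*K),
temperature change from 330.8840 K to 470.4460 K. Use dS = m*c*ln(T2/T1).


T2/T1 = 1.4218
ln(T2/T1) = 0.3519
dS = 2.9040 * 0.5710 * 0.3519 = 0.5835 kJ/K

0.5835 kJ/K


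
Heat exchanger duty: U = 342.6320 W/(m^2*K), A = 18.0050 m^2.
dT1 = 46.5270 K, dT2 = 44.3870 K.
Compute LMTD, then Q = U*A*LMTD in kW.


LMTD = 45.4486 K
Q = 342.6320 * 18.0050 * 45.4486 = 280376.4858 W = 280.3765 kW

280.3765 kW


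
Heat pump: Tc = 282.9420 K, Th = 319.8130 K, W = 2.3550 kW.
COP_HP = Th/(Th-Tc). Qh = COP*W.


COP = 319.8130 / 36.8710 = 8.6738
Qh = 8.6738 * 2.3550 = 20.4269 kW

COP = 8.6738, Qh = 20.4269 kW


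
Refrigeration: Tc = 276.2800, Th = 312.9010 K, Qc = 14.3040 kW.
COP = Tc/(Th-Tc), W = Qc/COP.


COP = 276.2800 / 36.6210 = 7.5443
W = 14.3040 / 7.5443 = 1.8960 kW

COP = 7.5443, W = 1.8960 kW


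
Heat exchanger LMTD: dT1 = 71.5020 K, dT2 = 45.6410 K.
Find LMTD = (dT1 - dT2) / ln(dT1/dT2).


dT1/dT2 = 1.5666
ln(dT1/dT2) = 0.4489
LMTD = 25.8610 / 0.4489 = 57.6073 K

57.6073 K


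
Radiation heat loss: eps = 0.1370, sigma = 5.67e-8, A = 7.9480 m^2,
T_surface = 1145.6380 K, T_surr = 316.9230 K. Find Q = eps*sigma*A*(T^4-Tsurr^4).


T^4 = 1.7226e+12
Tsurr^4 = 1.0088e+10
Q = 0.1370 * 5.67e-8 * 7.9480 * 1.7125e+12 = 105730.4982 W

105730.4982 W


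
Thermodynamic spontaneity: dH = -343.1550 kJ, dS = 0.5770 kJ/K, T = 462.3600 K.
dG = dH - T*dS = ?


T*dS = 462.3600 * 0.5770 = 266.7817 kJ
dG = -343.1550 - 266.7817 = -609.9367 kJ (spontaneous)

dG = -609.9367 kJ, spontaneous


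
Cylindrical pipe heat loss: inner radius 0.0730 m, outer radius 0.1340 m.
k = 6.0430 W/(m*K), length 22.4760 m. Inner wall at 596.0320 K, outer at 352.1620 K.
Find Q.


dT = 243.8700 K
ln(ro/ri) = 0.6074
Q = 2*pi*6.0430*22.4760*243.8700 / 0.6074 = 342648.7253 W

342648.7253 W


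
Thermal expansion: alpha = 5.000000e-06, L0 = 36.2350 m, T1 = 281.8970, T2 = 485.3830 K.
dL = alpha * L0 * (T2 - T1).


dT = 203.4860 K
dL = 5.000000e-06 * 36.2350 * 203.4860 = 0.036867 m
L_final = 36.271867 m

dL = 0.036867 m


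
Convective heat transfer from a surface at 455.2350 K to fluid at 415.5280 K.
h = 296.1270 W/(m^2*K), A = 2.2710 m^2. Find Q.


dT = 39.7070 K
Q = 296.1270 * 2.2710 * 39.7070 = 26703.1329 W

26703.1329 W


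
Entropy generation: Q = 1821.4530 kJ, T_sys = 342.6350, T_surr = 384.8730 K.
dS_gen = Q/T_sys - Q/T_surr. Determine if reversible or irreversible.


dS_sys = 1821.4530/342.6350 = 5.3160 kJ/K
dS_surr = -1821.4530/384.8730 = -4.7326 kJ/K
dS_gen = 5.3160 - 4.7326 = 0.5834 kJ/K (irreversible)

dS_gen = 0.5834 kJ/K, irreversible


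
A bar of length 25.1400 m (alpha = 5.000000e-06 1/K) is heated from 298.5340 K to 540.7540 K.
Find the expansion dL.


dT = 242.2200 K
dL = 5.000000e-06 * 25.1400 * 242.2200 = 0.030447 m
L_final = 25.170447 m

dL = 0.030447 m


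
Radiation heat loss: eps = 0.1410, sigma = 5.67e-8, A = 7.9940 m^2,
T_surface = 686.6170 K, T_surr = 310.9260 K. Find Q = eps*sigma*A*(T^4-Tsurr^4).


T^4 = 2.2226e+11
Tsurr^4 = 9.3461e+09
Q = 0.1410 * 5.67e-8 * 7.9940 * 2.1291e+11 = 13607.1506 W

13607.1506 W


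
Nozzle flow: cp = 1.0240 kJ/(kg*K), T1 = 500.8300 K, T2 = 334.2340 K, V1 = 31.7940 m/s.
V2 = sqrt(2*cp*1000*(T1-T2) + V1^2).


dT = 166.5960 K
2*cp*1000*dT = 341188.6080
V1^2 = 1010.8584
V2 = sqrt(342199.4664) = 584.9782 m/s

584.9782 m/s


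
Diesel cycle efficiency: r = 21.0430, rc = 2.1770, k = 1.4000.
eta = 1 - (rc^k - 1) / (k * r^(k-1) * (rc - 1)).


r^(k-1) = 3.3825
rc^k = 2.9717
eta = 0.6463 = 64.6256%

64.6256%


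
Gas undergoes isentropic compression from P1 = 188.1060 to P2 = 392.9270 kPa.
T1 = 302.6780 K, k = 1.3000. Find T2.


(k-1)/k = 0.2308
(P2/P1)^exp = 1.1853
T2 = 302.6780 * 1.1853 = 358.7617 K

358.7617 K


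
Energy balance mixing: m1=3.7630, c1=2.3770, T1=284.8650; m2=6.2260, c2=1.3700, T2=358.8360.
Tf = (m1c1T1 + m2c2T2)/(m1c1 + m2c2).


num = 5608.7527
den = 17.4743
Tf = 320.9721 K

320.9721 K


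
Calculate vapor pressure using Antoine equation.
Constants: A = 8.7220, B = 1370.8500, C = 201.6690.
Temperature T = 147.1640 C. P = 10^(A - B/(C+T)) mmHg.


C+T = 348.8330
B/(C+T) = 3.9298
log10(P) = 8.7220 - 3.9298 = 4.7922
P = 10^4.7922 = 61970.1547 mmHg

61970.1547 mmHg


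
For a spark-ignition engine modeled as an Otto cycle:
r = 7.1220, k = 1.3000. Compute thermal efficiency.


r^(k-1) = 1.8021
eta = 1 - 1/1.8021 = 0.4451 = 44.5094%

44.5094%


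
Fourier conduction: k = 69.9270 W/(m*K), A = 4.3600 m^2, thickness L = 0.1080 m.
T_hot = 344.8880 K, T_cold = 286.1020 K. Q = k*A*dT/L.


dT = 58.7860 K
Q = 69.9270 * 4.3600 * 58.7860 / 0.1080 = 165951.6370 W

165951.6370 W


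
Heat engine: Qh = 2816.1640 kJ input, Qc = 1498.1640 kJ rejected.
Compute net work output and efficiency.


W = 2816.1640 - 1498.1640 = 1318.0000 kJ
eta = 1318.0000 / 2816.1640 = 0.4680 = 46.8013%

W = 1318.0000 kJ, eta = 46.8013%


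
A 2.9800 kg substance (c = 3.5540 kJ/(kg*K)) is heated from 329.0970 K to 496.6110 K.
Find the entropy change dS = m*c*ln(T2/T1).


T2/T1 = 1.5090
ln(T2/T1) = 0.4115
dS = 2.9800 * 3.5540 * 0.4115 = 4.3577 kJ/K

4.3577 kJ/K


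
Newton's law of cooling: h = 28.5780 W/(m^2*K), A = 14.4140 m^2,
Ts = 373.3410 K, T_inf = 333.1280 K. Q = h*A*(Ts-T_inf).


dT = 40.2130 K
Q = 28.5780 * 14.4140 * 40.2130 = 16564.6713 W

16564.6713 W


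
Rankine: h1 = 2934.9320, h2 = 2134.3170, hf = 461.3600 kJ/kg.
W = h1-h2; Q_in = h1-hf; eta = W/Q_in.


W = 800.6150 kJ/kg
Q_in = 2473.5720 kJ/kg
eta = 0.3237 = 32.3668%

eta = 32.3668%


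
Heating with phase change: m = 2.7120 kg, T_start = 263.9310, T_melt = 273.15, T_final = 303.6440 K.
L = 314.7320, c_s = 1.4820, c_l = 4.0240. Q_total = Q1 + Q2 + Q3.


Q1 (sensible, solid) = 2.7120 * 1.4820 * 9.2190 = 37.0529 kJ
Q2 (latent) = 2.7120 * 314.7320 = 853.5532 kJ
Q3 (sensible, liquid) = 2.7120 * 4.0240 * 30.4940 = 332.7837 kJ
Q_total = 1223.3897 kJ

1223.3897 kJ


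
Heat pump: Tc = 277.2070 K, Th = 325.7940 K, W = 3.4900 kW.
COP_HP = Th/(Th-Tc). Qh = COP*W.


COP = 325.7940 / 48.5870 = 6.7054
Qh = 6.7054 * 3.4900 = 23.4018 kW

COP = 6.7054, Qh = 23.4018 kW


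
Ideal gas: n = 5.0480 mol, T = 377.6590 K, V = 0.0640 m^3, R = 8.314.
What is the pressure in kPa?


P = nRT/V = 5.0480 * 8.314 * 377.6590 / 0.0640
= 15849.9978 / 0.0640 = 247656.2150 Pa = 247.6562 kPa

247.6562 kPa


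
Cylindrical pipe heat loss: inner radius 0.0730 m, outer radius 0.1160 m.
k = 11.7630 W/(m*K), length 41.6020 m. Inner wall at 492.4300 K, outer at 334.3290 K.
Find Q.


dT = 158.1010 K
ln(ro/ri) = 0.4631
Q = 2*pi*11.7630*41.6020*158.1010 / 0.4631 = 1049646.7723 W

1049646.7723 W


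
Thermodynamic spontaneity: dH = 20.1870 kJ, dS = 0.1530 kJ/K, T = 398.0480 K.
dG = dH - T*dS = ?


T*dS = 398.0480 * 0.1530 = 60.9013 kJ
dG = 20.1870 - 60.9013 = -40.7143 kJ (spontaneous)

dG = -40.7143 kJ, spontaneous


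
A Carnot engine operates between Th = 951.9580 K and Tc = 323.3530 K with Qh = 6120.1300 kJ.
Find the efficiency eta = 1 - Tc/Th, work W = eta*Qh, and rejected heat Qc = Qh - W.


eta = 1 - 323.3530/951.9580 = 0.6603
W = 0.6603 * 6120.1300 = 4041.2963 kJ
Qc = 6120.1300 - 4041.2963 = 2078.8337 kJ

eta = 66.0329%, W = 4041.2963 kJ, Qc = 2078.8337 kJ


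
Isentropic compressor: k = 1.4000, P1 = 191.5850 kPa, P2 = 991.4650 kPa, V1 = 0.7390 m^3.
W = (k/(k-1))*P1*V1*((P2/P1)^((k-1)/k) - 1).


(k-1)/k = 0.2857
(P2/P1)^exp = 1.5995
W = 3.5000 * 191.5850 * 0.7390 * (1.5995 - 1) = 297.0579 kJ

297.0579 kJ


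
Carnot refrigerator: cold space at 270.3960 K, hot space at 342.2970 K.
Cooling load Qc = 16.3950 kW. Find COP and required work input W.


COP = 270.3960 / 71.9010 = 3.7607
W = 16.3950 / 3.7607 = 4.3596 kW

COP = 3.7607, W = 4.3596 kW


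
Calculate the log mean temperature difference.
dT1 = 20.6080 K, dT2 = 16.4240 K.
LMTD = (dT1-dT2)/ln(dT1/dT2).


dT1/dT2 = 1.2547
ln(dT1/dT2) = 0.2269
LMTD = 4.1840 / 0.2269 = 18.4369 K

18.4369 K


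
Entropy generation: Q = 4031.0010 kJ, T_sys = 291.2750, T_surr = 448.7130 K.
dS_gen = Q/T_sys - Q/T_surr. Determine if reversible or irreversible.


dS_sys = 4031.0010/291.2750 = 13.8392 kJ/K
dS_surr = -4031.0010/448.7130 = -8.9835 kJ/K
dS_gen = 13.8392 - 8.9835 = 4.8557 kJ/K (irreversible)

dS_gen = 4.8557 kJ/K, irreversible


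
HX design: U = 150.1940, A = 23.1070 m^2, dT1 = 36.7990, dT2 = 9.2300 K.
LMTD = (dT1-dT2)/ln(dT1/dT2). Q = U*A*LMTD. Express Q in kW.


LMTD = 19.9340 K
Q = 150.1940 * 23.1070 * 19.9340 = 69181.7162 W = 69.1817 kW

69.1817 kW


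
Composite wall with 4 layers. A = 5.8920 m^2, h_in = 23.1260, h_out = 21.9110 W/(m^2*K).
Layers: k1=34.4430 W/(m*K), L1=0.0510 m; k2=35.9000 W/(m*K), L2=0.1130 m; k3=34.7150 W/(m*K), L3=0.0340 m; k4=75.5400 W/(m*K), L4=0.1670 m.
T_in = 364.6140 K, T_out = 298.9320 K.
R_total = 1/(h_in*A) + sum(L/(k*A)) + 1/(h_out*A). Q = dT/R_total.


R_conv_in = 1/(23.1260*5.8920) = 0.0073
R_1 = 0.0510/(34.4430*5.8920) = 0.0003
R_2 = 0.1130/(35.9000*5.8920) = 0.0005
R_3 = 0.0340/(34.7150*5.8920) = 0.0002
R_4 = 0.1670/(75.5400*5.8920) = 0.0004
R_conv_out = 1/(21.9110*5.8920) = 0.0077
R_total = 0.0164 K/W
Q = 65.6820 / 0.0164 = 4002.0908 W

R_total = 0.0164 K/W, Q = 4002.0908 W


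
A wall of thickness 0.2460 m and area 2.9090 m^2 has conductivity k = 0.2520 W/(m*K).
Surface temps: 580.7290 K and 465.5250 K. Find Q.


dT = 115.2040 K
Q = 0.2520 * 2.9090 * 115.2040 / 0.2460 = 343.3023 W

343.3023 W


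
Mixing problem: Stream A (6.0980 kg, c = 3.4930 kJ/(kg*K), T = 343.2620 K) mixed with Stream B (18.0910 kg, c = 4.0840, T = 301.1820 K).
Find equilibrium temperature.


num = 29564.0121
den = 95.1840
Tf = 310.5987 K

310.5987 K


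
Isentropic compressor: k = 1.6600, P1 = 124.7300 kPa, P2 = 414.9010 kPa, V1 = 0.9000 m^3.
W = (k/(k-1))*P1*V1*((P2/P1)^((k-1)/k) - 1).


(k-1)/k = 0.3976
(P2/P1)^exp = 1.6126
W = 2.5152 * 124.7300 * 0.9000 * (1.6126 - 1) = 172.9688 kJ

172.9688 kJ


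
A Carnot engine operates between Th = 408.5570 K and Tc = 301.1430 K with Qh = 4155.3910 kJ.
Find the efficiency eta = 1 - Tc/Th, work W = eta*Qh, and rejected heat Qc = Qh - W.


eta = 1 - 301.1430/408.5570 = 0.2629
W = 0.2629 * 4155.3910 = 1092.4967 kJ
Qc = 4155.3910 - 1092.4967 = 3062.8943 kJ

eta = 26.2911%, W = 1092.4967 kJ, Qc = 3062.8943 kJ


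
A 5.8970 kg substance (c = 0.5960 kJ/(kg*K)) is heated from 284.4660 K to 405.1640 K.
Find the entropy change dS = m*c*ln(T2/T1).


T2/T1 = 1.4243
ln(T2/T1) = 0.3537
dS = 5.8970 * 0.5960 * 0.3537 = 1.2430 kJ/K

1.2430 kJ/K


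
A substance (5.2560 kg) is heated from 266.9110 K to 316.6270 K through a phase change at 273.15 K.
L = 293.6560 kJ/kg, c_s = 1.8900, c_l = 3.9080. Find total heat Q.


Q1 (sensible, solid) = 5.2560 * 1.8900 * 6.2390 = 61.9772 kJ
Q2 (latent) = 5.2560 * 293.6560 = 1543.4559 kJ
Q3 (sensible, liquid) = 5.2560 * 3.9080 * 43.4770 = 893.0371 kJ
Q_total = 2498.4702 kJ

2498.4702 kJ


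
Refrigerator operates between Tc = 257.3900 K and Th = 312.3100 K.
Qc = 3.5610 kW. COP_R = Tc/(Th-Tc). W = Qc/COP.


COP = 257.3900 / 54.9200 = 4.6866
W = 3.5610 / 4.6866 = 0.7598 kW

COP = 4.6866, W = 0.7598 kW
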